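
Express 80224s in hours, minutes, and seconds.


22h 17m 4s

Hours: 80224 ÷ 3600 = 22 remainder 1024
Minutes: 1024 ÷ 60 = 17 remainder 4
Seconds: 4


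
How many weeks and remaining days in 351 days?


Weeks: 351 ÷ 7 = 50 remainder 1

50 weeks 1 days


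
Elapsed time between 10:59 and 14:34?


3h 35m

End time in minutes: 14×60 + 34 = 874
Start time in minutes: 10×60 + 59 = 659
Difference = 874 - 659 = 215 minutes
= 3 hours 35 minutes


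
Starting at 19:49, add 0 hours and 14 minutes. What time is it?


Start: 1189 minutes from midnight
Add: 14 minutes
Total: 1203 minutes
Hours: 1203 ÷ 60 = 20 remainder 3

20:03


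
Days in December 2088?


Month: December (month 12)
December has 31 days

31 days


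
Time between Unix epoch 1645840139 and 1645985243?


Difference = 1645985243 - 1645840139 = 145104 seconds
In hours: 145104 / 3600 ≈ 40.3
In days: 145104 / 86400 ≈ 1.68

145104 seconds (40.3 hours / 1.68 days)


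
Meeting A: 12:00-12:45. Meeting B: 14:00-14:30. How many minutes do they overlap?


0 minutes

Meeting A: 720-765 (in minutes from midnight)
Meeting B: 840-870
Overlap start = max(720, 840) = 840
Overlap end = min(765, 870) = 765
Overlap = max(0, 765 - 840) = 0 min


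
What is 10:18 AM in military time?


Input: 10:18 AM
AM hour stays: 10

10:18


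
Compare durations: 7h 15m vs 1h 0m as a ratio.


29:4 (7.25)

Duration 1: 435 minutes
Duration 2: 60 minutes
Ratio = 435:60
GCD = 15
Simplified = 29:4
As a decimal: 29/4 = 7.25


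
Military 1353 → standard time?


1:53 PM

Hour: 13
13 - 12 = 1 → PM


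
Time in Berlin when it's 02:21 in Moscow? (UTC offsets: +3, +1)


00:21

Time difference = UTC+1 - UTC+3 = -2 hours
New hour = (2 -2) mod 24
= 0 mod 24 = 0
Minutes unchanged → 00:21


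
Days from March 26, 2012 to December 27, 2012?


276 days

From March 26, 2012 to December 27, 2012
Rest of March 2012: 31 - 26 = 5
Full months: April 30, May 31, June 30, July 31, August 31, September 30, October 31, November 30
Days into December 2012: 27
Total = 5 + 30 + 31 + 30 + 31 + 31 + 30 + 31 + 30 + 27 = 276 days


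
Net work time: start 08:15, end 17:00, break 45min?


8h 0m (480 minutes)

Total time = (17×60+0) - (8×60+15)
= 1020 - 495 = 525 min
Minus break: 525 - 45 = 480 min
= 8h 0m


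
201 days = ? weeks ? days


28 weeks 5 days

Weeks: 201 ÷ 7 = 28 remainder 5


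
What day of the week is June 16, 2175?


Zeller's congruence:
q=16, m=6, k=75, j=21
h = (16 + ⌊13×7/5⌋ + 75 + ⌊75/4⌋ + ⌊21/4⌋ - 2×21) mod 7
= (16 + 18 + 75 + 18 + 5 - 42) mod 7
= 90 mod 7 = 6
h=6 → Friday

Friday


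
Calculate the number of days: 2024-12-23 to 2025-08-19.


239 days

From December 23, 2024 to August 19, 2025
Rest of December 2024: 31 - 23 = 8
Full months: January 31, February 2025 28, March 31, April 30, May 31, June 30, July 31
Days into August 2025: 19
Total = 8 + 31 + 28 + 31 + 30 + 31 + 30 + 31 + 19 = 239 days


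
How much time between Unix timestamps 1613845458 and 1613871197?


25739 seconds (7.1 hours / 0.30 days)

Difference = 1613871197 - 1613845458 = 25739 seconds
In hours: 25739 / 3600 ≈ 7.1
In days: 25739 / 86400 ≈ 0.30


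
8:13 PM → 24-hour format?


Input: 8:13 PM
PM: 8 + 12 = 20

20:13


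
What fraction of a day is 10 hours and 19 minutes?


0.4299 (42.99%)

Total minutes: 10×60 + 19 = 619
Day = 24×60 = 1440 minutes
Fraction = 619/1440 ≈ 0.4299
As a percentage: 619/1440 × 100 ≈ 42.99%


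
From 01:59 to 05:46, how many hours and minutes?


3h 47m

End time in minutes: 5×60 + 46 = 346
Start time in minutes: 1×60 + 59 = 119
Difference = 346 - 119 = 227 minutes
= 3 hours 47 minutes


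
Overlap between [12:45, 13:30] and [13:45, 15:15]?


Meeting A: 765-810 (in minutes from midnight)
Meeting B: 825-915
Overlap start = max(765, 825) = 825
Overlap end = min(810, 915) = 810
Overlap = max(0, 810 - 825) = 0 min

0 minutes


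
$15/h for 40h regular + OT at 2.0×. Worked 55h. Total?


$1050.00

Regular: 40h × $15 = $600.00
Overtime: 55 - 40 = 15h
OT pay: 15h × $15 × 2.0 = $450.00
Total = $600.00 + $450.00 = $1050.00


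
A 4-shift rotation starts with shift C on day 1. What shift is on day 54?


Shift D

Shifts: A, B, C, D
Start: C (index 2)
Day 54: (2 + 54 - 1) mod 4
= 55 mod 4
= 3
Index 3 → shift D


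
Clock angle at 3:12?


24.0°

Hour hand = 3×30 + 12×0.5 = 96.0°
Minute hand = 12×6 = 72°
Difference = |96.0 - 72| = 24.0°


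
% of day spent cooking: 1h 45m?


7.3%

Time: 105 minutes
Day: 1440 minutes
Percentage = (105/1440) × 100 ≈ 7.3%


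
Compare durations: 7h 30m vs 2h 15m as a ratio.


10:3 (3.33)

Duration 1: 450 minutes
Duration 2: 135 minutes
Ratio = 450:135
GCD = 45
Simplified = 10:3
As a decimal: 10/3 ≈ 3.33


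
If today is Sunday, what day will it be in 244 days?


Start: Sunday (index 6)
(6 + 244) mod 7
= 250 mod 7
= 5
Index 5 → Saturday

Saturday


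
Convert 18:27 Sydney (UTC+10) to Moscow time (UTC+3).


Time difference = UTC+3 - UTC+10 = -7 hours
New hour = (18 -7) mod 24
= 11 mod 24 = 11
Minutes unchanged → 11:27

11:27


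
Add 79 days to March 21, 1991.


June 8, 1991

Start: March 21, 1991
Add 79 days
March 21 → April 1: 31 - 21 + 1 = 11 days (79 - 11 = 68 left)
April 1 → May 1: 30 - 1 + 1 = 30 days (68 - 30 = 38 left)
May 1 → June 1: 31 - 1 + 1 = 31 days (38 - 31 = 7 left)
June 1 + 7 = June 8, 1991


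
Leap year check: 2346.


No

Rules: divisible by 4 AND (not by 100 OR by 400)
2346 ÷ 4 = 586 remainder 2 → not divisible by 4
Not divisible by 4 → not a leap year


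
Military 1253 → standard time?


12:53 PM

Hour: 12
12 → 12 PM (noon)


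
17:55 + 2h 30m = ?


Start: 1075 minutes from midnight
Add: 150 minutes
Total: 1225 minutes
Hours: 1225 ÷ 60 = 20 remainder 25

20:25


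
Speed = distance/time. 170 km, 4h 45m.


Distance: 170 km
Time: 4h 45m = 285 min = 285/60 = 19/4 hours
Speed = 170 ÷ (19/4) = 170 × 4 / 19 = 680/19 ≈ 35.8 km/h

35.8 km/h


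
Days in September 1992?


30 days

Month: September (month 9)
September has 30 days


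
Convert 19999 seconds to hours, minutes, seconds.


Hours: 19999 ÷ 3600 = 5 remainder 1999
Minutes: 1999 ÷ 60 = 33 remainder 19
Seconds: 19

5h 33m 19s


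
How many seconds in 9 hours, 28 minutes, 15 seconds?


34095 seconds

Hours: 9 × 3600 = 32400
Minutes: 28 × 60 = 1680
Seconds: 15
Total = 32400 + 1680 + 15 = 34095


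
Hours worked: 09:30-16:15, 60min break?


5h 45m (345 minutes)

Total time = (16×60+15) - (9×60+30)
= 975 - 570 = 405 min
Minus break: 405 - 60 = 345 min
= 5h 45m


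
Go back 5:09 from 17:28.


12:19

Start: 1048 minutes from midnight
Subtract: 309 minutes
Remaining: 1048 - 309 = 739
Hours: 12, Minutes: 19


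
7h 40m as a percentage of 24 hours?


0.3194 (31.94%)

Total minutes: 7×60 + 40 = 460
Day = 24×60 = 1440 minutes
Fraction = 460/1440 ≈ 0.3194
As a percentage: 460/1440 × 100 ≈ 31.94%


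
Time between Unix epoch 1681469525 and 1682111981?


Difference = 1682111981 - 1681469525 = 642456 seconds
In hours: 642456 / 3600 ≈ 178.5
In days: 642456 / 86400 ≈ 7.44

642456 seconds (178.5 hours / 7.44 days)


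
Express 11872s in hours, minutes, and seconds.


Hours: 11872 ÷ 3600 = 3 remainder 1072
Minutes: 1072 ÷ 60 = 17 remainder 52
Seconds: 52

3h 17m 52s


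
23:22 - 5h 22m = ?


Start: 1402 minutes from midnight
Subtract: 322 minutes
Remaining: 1402 - 322 = 1080
Hours: 18, Minutes: 0

18:00


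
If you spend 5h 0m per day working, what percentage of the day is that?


20.8%

Time: 300 minutes
Day: 1440 minutes
Percentage = (300/1440) × 100 ≈ 20.8%


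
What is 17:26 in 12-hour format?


Hour: 17
17 - 12 = 5 → PM

5:26 PM


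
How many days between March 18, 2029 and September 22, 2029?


188 days

From March 18, 2029 to September 22, 2029
Rest of March 2029: 31 - 18 = 13
Full months: April 30, May 31, June 30, July 31, August 31
Days into September 2029: 22
Total = 13 + 30 + 31 + 30 + 31 + 31 + 22 = 188 days


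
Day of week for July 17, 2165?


Wednesday

Zeller's congruence:
q=17, m=7, k=65, j=21
h = (17 + ⌊13×8/5⌋ + 65 + ⌊65/4⌋ + ⌊21/4⌋ - 2×21) mod 7
= (17 + 20 + 65 + 16 + 5 - 42) mod 7
= 81 mod 7 = 4
h=4 → Wednesday


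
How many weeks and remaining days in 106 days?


Weeks: 106 ÷ 7 = 15 remainder 1

15 weeks 1 days


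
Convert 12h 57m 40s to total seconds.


46660 seconds

Hours: 12 × 3600 = 43200
Minutes: 57 × 60 = 3420
Seconds: 40
Total = 43200 + 3420 + 40 = 46660


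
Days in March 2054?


Month: March (month 3)
March has 31 days

31 days


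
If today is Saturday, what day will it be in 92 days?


Start: Saturday (index 5)
(5 + 92) mod 7
= 97 mod 7
= 6
Index 6 → Sunday

Sunday


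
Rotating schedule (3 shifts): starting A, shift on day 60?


Shifts: A, B, C
Start: A (index 0)
Day 60: (0 + 60 - 1) mod 3
= 59 mod 3
= 2
Index 2 → shift C

Shift C


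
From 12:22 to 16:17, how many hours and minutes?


End time in minutes: 16×60 + 17 = 977
Start time in minutes: 12×60 + 22 = 742
Difference = 977 - 742 = 235 minutes
= 3 hours 55 minutes

3h 55m


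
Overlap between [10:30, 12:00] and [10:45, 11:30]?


45 minutes

Meeting A: 630-720 (in minutes from midnight)
Meeting B: 645-690
Overlap start = max(630, 645) = 645
Overlap end = min(720, 690) = 690
Overlap = max(0, 690 - 645) = 45 min


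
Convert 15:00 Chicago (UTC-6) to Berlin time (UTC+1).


22:00

Time difference = UTC+1 - UTC-6 = +7 hours
New hour = (15 + 7) mod 24
= 22 mod 24 = 22
Minutes unchanged → 22:00


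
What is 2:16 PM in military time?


Input: 2:16 PM
PM: 2 + 12 = 14

14:16


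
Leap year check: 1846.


No

Rules: divisible by 4 AND (not by 100 OR by 400)
1846 ÷ 4 = 461 remainder 2 → not divisible by 4
Not divisible by 4 → not a leap year


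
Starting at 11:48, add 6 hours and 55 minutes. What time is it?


Start: 708 minutes from midnight
Add: 415 minutes
Total: 1123 minutes
Hours: 1123 ÷ 60 = 18 remainder 43

18:43


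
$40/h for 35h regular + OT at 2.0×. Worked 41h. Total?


Regular: 35h × $40 = $1400.00
Overtime: 41 - 35 = 6h
OT pay: 6h × $40 × 2.0 = $480.00
Total = $1400.00 + $480.00 = $1880.00

$1880.00


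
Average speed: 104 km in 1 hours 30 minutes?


69.3 km/h

Distance: 104 km
Time: 1h 30m = 90 min = 90/60 = 3/2 hours
Speed = 104 ÷ (3/2) = 104 × 2 / 3 = 208/3 ≈ 69.3 km/h


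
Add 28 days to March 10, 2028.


Start: March 10, 2028
Add 28 days
March 10 → April 1: 31 - 10 + 1 = 22 days (28 - 22 = 6 left)
April 1 + 6 = April 7, 2028

April 7, 2028


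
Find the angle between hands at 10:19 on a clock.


164.5°

Hour hand = 10×30 + 19×0.5 = 309.5°
Minute hand = 19×6 = 114°
Difference = |309.5 - 114| = 195.5°
Since > 180°: 360 - 195.5 = 164.5°


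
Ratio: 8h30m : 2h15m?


34:9 (3.78)

Duration 1: 510 minutes
Duration 2: 135 minutes
Ratio = 510:135
GCD = 15
Simplified = 34:9
As a decimal: 34/9 ≈ 3.78


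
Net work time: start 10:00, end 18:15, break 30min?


Total time = (18×60+15) - (10×60+0)
= 1095 - 600 = 495 min
Minus break: 495 - 30 = 465 min
= 7h 45m

7h 45m (465 minutes)


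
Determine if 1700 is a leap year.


Rules: divisible by 4 AND (not by 100 OR by 400)
1700 ÷ 4 = 425 exactly → divisible by 4
1700 ÷ 100 = 17 exactly → divisible by 100
1700 ÷ 400 = 4 remainder 100 → not divisible by 400
Divisible by 100 but not by 400 → not a leap year

No


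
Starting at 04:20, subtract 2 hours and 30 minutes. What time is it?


Start: 260 minutes from midnight
Subtract: 150 minutes
Remaining: 260 - 150 = 110
Hours: 1, Minutes: 50

01:50


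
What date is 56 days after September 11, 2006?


November 6, 2006

Start: September 11, 2006
Add 56 days
September 11 → October 1: 30 - 11 + 1 = 20 days (56 - 20 = 36 left)
October 1 → November 1: 31 - 1 + 1 = 31 days (36 - 31 = 5 left)
November 1 + 5 = November 6, 2006


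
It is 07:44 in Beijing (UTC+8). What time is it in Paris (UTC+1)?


00:44

Time difference = UTC+1 - UTC+8 = -7 hours
New hour = (7 -7) mod 24
= 0 mod 24 = 0
Minutes unchanged → 00:44


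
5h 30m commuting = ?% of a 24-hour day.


22.9%

Time: 330 minutes
Day: 1440 minutes
Percentage = (330/1440) × 100 ≈ 22.9%


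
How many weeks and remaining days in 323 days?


Weeks: 323 ÷ 7 = 46 remainder 1

46 weeks 1 days


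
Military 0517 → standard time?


Hour: 5
5 < 12 → AM

5:17 AM


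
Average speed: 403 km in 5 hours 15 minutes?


76.8 km/h

Distance: 403 km
Time: 5h 15m = 315 min = 315/60 = 21/4 hours
Speed = 403 ÷ (21/4) = 403 × 4 / 21 = 1612/21 ≈ 76.8 km/h


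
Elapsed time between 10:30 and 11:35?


1h 5m

End time in minutes: 11×60 + 35 = 695
Start time in minutes: 10×60 + 30 = 630
Difference = 695 - 630 = 65 minutes
= 1 hours 5 minutes


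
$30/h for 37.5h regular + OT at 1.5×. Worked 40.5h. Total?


Regular: 37.5h × $30 = $1125.00
Overtime: 40.5 - 37.5 = 3.0h
OT pay: 3.0h × $30 × 1.5 = $135.00
Total = $1125.00 + $135.00 = $1260.00

$1260.00


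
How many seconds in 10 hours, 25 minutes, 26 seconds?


37526 seconds

Hours: 10 × 3600 = 36000
Minutes: 25 × 60 = 1500
Seconds: 26
Total = 36000 + 1500 + 26 = 37526


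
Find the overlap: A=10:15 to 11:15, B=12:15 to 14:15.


0 minutes

Meeting A: 615-675 (in minutes from midnight)
Meeting B: 735-855
Overlap start = max(615, 735) = 735
Overlap end = min(675, 855) = 675
Overlap = max(0, 675 - 735) = 0 min


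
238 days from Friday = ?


Friday

Start: Friday (index 4)
(4 + 238) mod 7
= 242 mod 7
= 4
Index 4 → Friday


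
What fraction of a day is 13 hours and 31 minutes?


0.5632 (56.32%)

Total minutes: 13×60 + 31 = 811
Day = 24×60 = 1440 minutes
Fraction = 811/1440 ≈ 0.5632
As a percentage: 811/1440 × 100 ≈ 56.32%


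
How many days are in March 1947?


Month: March (month 3)
March has 31 days

31 days


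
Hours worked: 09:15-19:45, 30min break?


Total time = (19×60+45) - (9×60+15)
= 1185 - 555 = 630 min
Minus break: 630 - 30 = 600 min
= 10h 0m

10h 0m (600 minutes)


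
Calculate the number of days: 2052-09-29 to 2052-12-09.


From September 29, 2052 to December 9, 2052
Rest of September 2052: 30 - 29 = 1
Full months: October 31, November 30
Days into December 2052: 9
Total = 1 + 31 + 30 + 9 = 71 days

71 days


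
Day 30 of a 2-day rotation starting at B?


Shift A

Shifts: A, B
Start: B (index 1)
Day 30: (1 + 30 - 1) mod 2
= 30 mod 2
= 0
Index 0 → shift A


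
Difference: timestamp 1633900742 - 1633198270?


Difference = 1633900742 - 1633198270 = 702472 seconds
In hours: 702472 / 3600 ≈ 195.1
In days: 702472 / 86400 ≈ 8.13

702472 seconds (195.1 hours / 8.13 days)


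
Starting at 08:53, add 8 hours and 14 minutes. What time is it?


Start: 533 minutes from midnight
Add: 494 minutes
Total: 1027 minutes
Hours: 1027 ÷ 60 = 17 remainder 7

17:07


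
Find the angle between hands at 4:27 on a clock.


Hour hand = 4×30 + 27×0.5 = 133.5°
Minute hand = 27×6 = 162°
Difference = |133.5 - 162| = 28.5°

28.5°


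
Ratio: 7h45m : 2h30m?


31:10 (3.10)

Duration 1: 465 minutes
Duration 2: 150 minutes
Ratio = 465:150
GCD = 15
Simplified = 31:10
As a decimal: 31/10 = 3.10


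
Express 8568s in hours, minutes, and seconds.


2h 22m 48s

Hours: 8568 ÷ 3600 = 2 remainder 1368
Minutes: 1368 ÷ 60 = 22 remainder 48
Seconds: 48


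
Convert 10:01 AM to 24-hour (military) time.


10:01

Input: 10:01 AM
AM hour stays: 10


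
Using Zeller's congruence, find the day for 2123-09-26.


Zeller's congruence:
q=26, m=9, k=23, j=21
h = (26 + ⌊13×10/5⌋ + 23 + ⌊23/4⌋ + ⌊21/4⌋ - 2×21) mod 7
= (26 + 26 + 23 + 5 + 5 - 42) mod 7
= 43 mod 7 = 1
h=1 → Sunday

Sunday


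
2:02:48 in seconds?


Hours: 2 × 3600 = 7200
Minutes: 2 × 60 = 120
Seconds: 48
Total = 7200 + 120 + 48 = 7368

7368 seconds


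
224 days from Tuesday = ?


Tuesday

Start: Tuesday (index 1)
(1 + 224) mod 7
= 225 mod 7
= 1
Index 1 → Tuesday


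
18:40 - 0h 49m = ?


Start: 1120 minutes from midnight
Subtract: 49 minutes
Remaining: 1120 - 49 = 1071
Hours: 17, Minutes: 51

17:51


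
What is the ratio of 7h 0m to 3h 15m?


Duration 1: 420 minutes
Duration 2: 195 minutes
Ratio = 420:195
GCD = 15
Simplified = 28:13
As a decimal: 28/13 ≈ 2.15

28:13 (2.15)


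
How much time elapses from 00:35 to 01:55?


End time in minutes: 1×60 + 55 = 115
Start time in minutes: 0×60 + 35 = 35
Difference = 115 - 35 = 80 minutes
= 1 hours 20 minutes

1h 20m


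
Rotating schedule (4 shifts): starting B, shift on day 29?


Shift B

Shifts: A, B, C, D
Start: B (index 1)
Day 29: (1 + 29 - 1) mod 4
= 29 mod 4
= 1
Index 1 → shift B


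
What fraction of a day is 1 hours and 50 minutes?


Total minutes: 1×60 + 50 = 110
Day = 24×60 = 1440 minutes
Fraction = 110/1440 ≈ 0.0764
As a percentage: 110/1440 × 100 ≈ 7.64%

0.0764 (7.64%)


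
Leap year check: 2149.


Rules: divisible by 4 AND (not by 100 OR by 400)
2149 ÷ 4 = 537 remainder 1 → not divisible by 4
Not divisible by 4 → not a leap year

No


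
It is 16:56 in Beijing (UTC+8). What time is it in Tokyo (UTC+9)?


Time difference = UTC+9 - UTC+8 = +1 hours
New hour = (16 + 1) mod 24
= 17 mod 24 = 17
Minutes unchanged → 17:56

17:56


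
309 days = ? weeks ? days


44 weeks 1 days

Weeks: 309 ÷ 7 = 44 remainder 1


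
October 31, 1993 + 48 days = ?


Start: October 31, 1993
Add 48 days
October 31 → November 1: 31 - 31 + 1 = 1 days (48 - 1 = 47 left)
November 1 → December 1: 30 - 1 + 1 = 30 days (47 - 30 = 17 left)
December 1 + 17 = December 18, 1993

December 18, 1993


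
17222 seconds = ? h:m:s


4h 47m 2s

Hours: 17222 ÷ 3600 = 4 remainder 2822
Minutes: 2822 ÷ 60 = 47 remainder 2
Seconds: 2


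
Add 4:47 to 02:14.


07:01

Start: 134 minutes from midnight
Add: 287 minutes
Total: 421 minutes
Hours: 421 ÷ 60 = 7 remainder 1


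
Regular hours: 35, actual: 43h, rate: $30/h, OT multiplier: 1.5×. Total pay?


$1410.00

Regular: 35h × $30 = $1050.00
Overtime: 43 - 35 = 8h
OT pay: 8h × $30 × 1.5 = $360.00
Total = $1050.00 + $360.00 = $1410.00


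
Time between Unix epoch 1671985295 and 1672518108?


Difference = 1672518108 - 1671985295 = 532813 seconds
In hours: 532813 / 3600 ≈ 148.0
In days: 532813 / 86400 ≈ 6.17

532813 seconds (148.0 hours / 6.17 days)


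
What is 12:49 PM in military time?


Input: 12:49 PM
12 PM → 12 (noon)

12:49


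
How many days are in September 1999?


Month: September (month 9)
September has 30 days

30 days


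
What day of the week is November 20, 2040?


Tuesday

Zeller's congruence:
q=20, m=11, k=40, j=20
h = (20 + ⌊13×12/5⌋ + 40 + ⌊40/4⌋ + ⌊20/4⌋ - 2×20) mod 7
= (20 + 31 + 40 + 10 + 5 - 40) mod 7
= 66 mod 7 = 3
h=3 → Tuesday


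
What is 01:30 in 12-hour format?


1:30 AM

Hour: 1
1 < 12 → AM


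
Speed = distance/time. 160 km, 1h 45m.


Distance: 160 km
Time: 1h 45m = 105 min = 105/60 = 7/4 hours
Speed = 160 ÷ (7/4) = 160 × 4 / 7 = 640/7 ≈ 91.4 km/h

91.4 km/h


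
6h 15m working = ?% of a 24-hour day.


Time: 375 minutes
Day: 1440 minutes
Percentage = (375/1440) × 100 ≈ 26.0%

26.0%


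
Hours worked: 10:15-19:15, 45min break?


8h 15m (495 minutes)

Total time = (19×60+15) - (10×60+15)
= 1155 - 615 = 540 min
Minus break: 540 - 45 = 495 min
= 8h 15m


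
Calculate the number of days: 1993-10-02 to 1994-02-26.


From October 2, 1993 to February 26, 1994
Rest of October 1993: 31 - 2 = 29
Full months: November 30, December 31, January 31
Days into February 1994: 26
Total = 29 + 30 + 31 + 31 + 26 = 147 days

147 days


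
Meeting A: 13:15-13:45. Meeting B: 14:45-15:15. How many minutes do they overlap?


0 minutes

Meeting A: 795-825 (in minutes from midnight)
Meeting B: 885-915
Overlap start = max(795, 885) = 885
Overlap end = min(825, 915) = 825
Overlap = max(0, 825 - 885) = 0 min


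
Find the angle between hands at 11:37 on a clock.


126.5°

Hour hand = 11×30 + 37×0.5 = 348.5°
Minute hand = 37×6 = 222°
Difference = |348.5 - 222| = 126.5°


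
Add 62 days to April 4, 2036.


June 5, 2036

Start: April 4, 2036
Add 62 days
April 4 → May 1: 30 - 4 + 1 = 27 days (62 - 27 = 35 left)
May 1 → June 1: 31 - 1 + 1 = 31 days (35 - 31 = 4 left)
June 1 + 4 = June 5, 2036


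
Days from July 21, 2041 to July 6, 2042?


350 days

From July 21, 2041 to July 6, 2042
Rest of July 2041: 31 - 21 = 10
Full months: August 31, September 30, October 31, November 30, December 31, January 31, February 2042 28, March 31, April 30, May 31, June 30
Days into July 2042: 6
Total = 10 + 31 + 30 + 31 + 30 + 31 + 31 + 28 + 31 + 30 + 31 + 30 + 6 = 350 days


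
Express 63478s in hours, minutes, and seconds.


Hours: 63478 ÷ 3600 = 17 remainder 2278
Minutes: 2278 ÷ 60 = 37 remainder 58
Seconds: 58

17h 37m 58s


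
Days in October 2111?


31 days

Month: October (month 10)
October has 31 days


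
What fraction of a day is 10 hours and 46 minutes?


0.4486 (44.86%)

Total minutes: 10×60 + 46 = 646
Day = 24×60 = 1440 minutes
Fraction = 646/1440 ≈ 0.4486
As a percentage: 646/1440 × 100 ≈ 44.86%


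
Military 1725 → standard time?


Hour: 17
17 - 12 = 5 → PM

5:25 PM


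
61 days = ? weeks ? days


Weeks: 61 ÷ 7 = 8 remainder 5

8 weeks 5 days


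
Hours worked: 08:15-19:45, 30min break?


Total time = (19×60+45) - (8×60+15)
= 1185 - 495 = 690 min
Minus break: 690 - 30 = 660 min
= 11h 0m

11h 0m (660 minutes)


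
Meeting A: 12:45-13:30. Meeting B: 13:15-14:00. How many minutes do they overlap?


15 minutes

Meeting A: 765-810 (in minutes from midnight)
Meeting B: 795-840
Overlap start = max(765, 795) = 795
Overlap end = min(810, 840) = 810
Overlap = max(0, 810 - 795) = 15 min


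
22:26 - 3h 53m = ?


18:33

Start: 1346 minutes from midnight
Subtract: 233 minutes
Remaining: 1346 - 233 = 1113
Hours: 18, Minutes: 33


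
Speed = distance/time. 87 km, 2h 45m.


Distance: 87 km
Time: 2h 45m = 165 min = 165/60 = 11/4 hours
Speed = 87 ÷ (11/4) = 87 × 4 / 11 = 348/11 ≈ 31.6 km/h

31.6 km/h


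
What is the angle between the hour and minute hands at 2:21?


Hour hand = 2×30 + 21×0.5 = 70.5°
Minute hand = 21×6 = 126°
Difference = |70.5 - 126| = 55.5°

55.5°


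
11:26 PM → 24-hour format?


23:26

Input: 11:26 PM
PM: 11 + 12 = 23


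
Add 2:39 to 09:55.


Start: 595 minutes from midnight
Add: 159 minutes
Total: 754 minutes
Hours: 754 ÷ 60 = 12 remainder 34

12:34


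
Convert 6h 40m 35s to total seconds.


Hours: 6 × 3600 = 21600
Minutes: 40 × 60 = 2400
Seconds: 35
Total = 21600 + 2400 + 35 = 24035

24035 seconds


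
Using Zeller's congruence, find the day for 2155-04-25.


Friday

Zeller's congruence:
q=25, m=4, k=55, j=21
h = (25 + ⌊13×5/5⌋ + 55 + ⌊55/4⌋ + ⌊21/4⌋ - 2×21) mod 7
= (25 + 13 + 55 + 13 + 5 - 42) mod 7
= 69 mod 7 = 6
h=6 → Friday


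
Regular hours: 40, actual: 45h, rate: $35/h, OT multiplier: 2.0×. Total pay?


Regular: 40h × $35 = $1400.00
Overtime: 45 - 40 = 5h
OT pay: 5h × $35 × 2.0 = $350.00
Total = $1400.00 + $350.00 = $1750.00

$1750.00


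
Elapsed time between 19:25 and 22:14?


2h 49m

End time in minutes: 22×60 + 14 = 1334
Start time in minutes: 19×60 + 25 = 1165
Difference = 1334 - 1165 = 169 minutes
= 2 hours 49 minutes


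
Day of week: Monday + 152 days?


Start: Monday (index 0)
(0 + 152) mod 7
= 152 mod 7
= 5
Index 5 → Saturday

Saturday


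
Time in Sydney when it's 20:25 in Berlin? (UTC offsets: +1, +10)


Time difference = UTC+10 - UTC+1 = +9 hours
New hour = (20 + 9) mod 24
= 29 mod 24 = 5
Minutes unchanged → 05:25; 29 ≥ 24 → next day

05:25 (next day)


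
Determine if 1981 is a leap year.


No

Rules: divisible by 4 AND (not by 100 OR by 400)
1981 ÷ 4 = 495 remainder 1 → not divisible by 4
Not divisible by 4 → not a leap year


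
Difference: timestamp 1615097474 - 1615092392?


5082 seconds (1.4 hours / 0.06 days)

Difference = 1615097474 - 1615092392 = 5082 seconds
In hours: 5082 / 3600 ≈ 1.4
In days: 5082 / 86400 ≈ 0.06


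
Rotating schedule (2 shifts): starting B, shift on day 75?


Shifts: A, B
Start: B (index 1)
Day 75: (1 + 75 - 1) mod 2
= 75 mod 2
= 1
Index 1 → shift B

Shift B


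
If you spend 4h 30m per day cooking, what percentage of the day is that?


Time: 270 minutes
Day: 1440 minutes
Percentage = (270/1440) × 100 ≈ 18.8%

18.8%


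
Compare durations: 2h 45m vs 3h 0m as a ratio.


11:12 (0.92)

Duration 1: 165 minutes
Duration 2: 180 minutes
Ratio = 165:180
GCD = 15
Simplified = 11:12
As a decimal: 11/12 ≈ 0.92


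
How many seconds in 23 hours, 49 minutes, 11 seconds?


Hours: 23 × 3600 = 82800
Minutes: 49 × 60 = 2940
Seconds: 11
Total = 82800 + 2940 + 11 = 85751

85751 seconds


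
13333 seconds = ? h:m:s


Hours: 13333 ÷ 3600 = 3 remainder 2533
Minutes: 2533 ÷ 60 = 42 remainder 13
Seconds: 13

3h 42m 13s


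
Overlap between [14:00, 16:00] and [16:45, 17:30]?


0 minutes

Meeting A: 840-960 (in minutes from midnight)
Meeting B: 1005-1050
Overlap start = max(840, 1005) = 1005
Overlap end = min(960, 1050) = 960
Overlap = max(0, 960 - 1005) = 0 min


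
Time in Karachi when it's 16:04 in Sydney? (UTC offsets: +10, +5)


11:04

Time difference = UTC+5 - UTC+10 = -5 hours
New hour = (16 -5) mod 24
= 11 mod 24 = 11
Minutes unchanged → 11:04


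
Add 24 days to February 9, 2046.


Start: February 9, 2046
Add 24 days
February 9 → March 1: 28 - 9 + 1 = 20 days (24 - 20 = 4 left)
March 1 + 4 = March 5, 2046

March 5, 2046


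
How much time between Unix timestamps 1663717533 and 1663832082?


Difference = 1663832082 - 1663717533 = 114549 seconds
In hours: 114549 / 3600 ≈ 31.8
In days: 114549 / 86400 ≈ 1.33

114549 seconds (31.8 hours / 1.33 days)


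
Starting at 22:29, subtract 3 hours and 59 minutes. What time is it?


Start: 1349 minutes from midnight
Subtract: 239 minutes
Remaining: 1349 - 239 = 1110
Hours: 18, Minutes: 30

18:30


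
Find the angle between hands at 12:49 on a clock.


90.5°

Hour hand (12 ≡ 0 on the dial): 0×30 + 49×0.5 = 24.5°
Minute hand = 49×6 = 294°
Difference = |24.5 - 294| = 269.5°
Since > 180°: 360 - 269.5 = 90.5°


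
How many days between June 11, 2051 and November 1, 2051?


From June 11, 2051 to November 1, 2051
Rest of June 2051: 30 - 11 = 19
Full months: July 31, August 31, September 30, October 31
Days into November 2051: 1
Total = 19 + 31 + 31 + 30 + 31 + 1 = 143 days

143 days


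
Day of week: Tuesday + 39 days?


Start: Tuesday (index 1)
(1 + 39) mod 7
= 40 mod 7
= 5
Index 5 → Saturday

Saturday


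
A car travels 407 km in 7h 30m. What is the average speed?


54.3 km/h

Distance: 407 km
Time: 7h 30m = 450 min = 450/60 = 15/2 hours
Speed = 407 ÷ (15/2) = 407 × 2 / 15 = 814/15 ≈ 54.3 km/h


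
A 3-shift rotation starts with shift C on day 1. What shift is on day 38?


Shift A

Shifts: A, B, C
Start: C (index 2)
Day 38: (2 + 38 - 1) mod 3
= 39 mod 3
= 0
Index 0 → shift A


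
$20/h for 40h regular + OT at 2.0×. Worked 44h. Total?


$960.00

Regular: 40h × $20 = $800.00
Overtime: 44 - 40 = 4h
OT pay: 4h × $20 × 2.0 = $160.00
Total = $800.00 + $160.00 = $960.00


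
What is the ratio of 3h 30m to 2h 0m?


7:4 (1.75)

Duration 1: 210 minutes
Duration 2: 120 minutes
Ratio = 210:120
GCD = 30
Simplified = 7:4
As a decimal: 7/4 = 1.75


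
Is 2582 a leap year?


No

Rules: divisible by 4 AND (not by 100 OR by 400)
2582 ÷ 4 = 645 remainder 2 → not divisible by 4
Not divisible by 4 → not a leap year


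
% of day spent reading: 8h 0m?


Time: 480 minutes
Day: 1440 minutes
Percentage = (480/1440) × 100 ≈ 33.3%

33.3%


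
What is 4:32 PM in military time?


16:32

Input: 4:32 PM
PM: 4 + 12 = 16


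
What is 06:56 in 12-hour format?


Hour: 6
6 < 12 → AM

6:56 AM


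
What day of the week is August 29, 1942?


Zeller's congruence:
q=29, m=8, k=42, j=19
h = (29 + ⌊13×9/5⌋ + 42 + ⌊42/4⌋ + ⌊19/4⌋ - 2×19) mod 7
= (29 + 23 + 42 + 10 + 4 - 38) mod 7
= 70 mod 7 = 0
h=0 → Saturday

Saturday


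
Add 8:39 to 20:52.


05:31 (next day)

Start: 1252 minutes from midnight
Add: 519 minutes
Total: 1771 minutes
Hours: 1771 ÷ 60 = 29 remainder 31
29 ≥ 24 → 29 - 24 = 5 (next day)


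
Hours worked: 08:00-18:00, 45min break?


Total time = (18×60+0) - (8×60+0)
= 1080 - 480 = 600 min
Minus break: 600 - 45 = 555 min
= 9h 15m

9h 15m (555 minutes)


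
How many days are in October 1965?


31 days

Month: October (month 10)
October has 31 days


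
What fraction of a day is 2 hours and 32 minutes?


0.1056 (10.56%)

Total minutes: 2×60 + 32 = 152
Day = 24×60 = 1440 minutes
Fraction = 152/1440 ≈ 0.1056
As a percentage: 152/1440 × 100 ≈ 10.56%


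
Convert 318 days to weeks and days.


Weeks: 318 ÷ 7 = 45 remainder 3

45 weeks 3 days


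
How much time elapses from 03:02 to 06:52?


3h 50m

End time in minutes: 6×60 + 52 = 412
Start time in minutes: 3×60 + 2 = 182
Difference = 412 - 182 = 230 minutes
= 3 hours 50 minutes


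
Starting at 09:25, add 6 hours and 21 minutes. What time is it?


Start: 565 minutes from midnight
Add: 381 minutes
Total: 946 minutes
Hours: 946 ÷ 60 = 15 remainder 46

15:46


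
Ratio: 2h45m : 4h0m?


11:16 (0.69)

Duration 1: 165 minutes
Duration 2: 240 minutes
Ratio = 165:240
GCD = 15
Simplified = 11:16
As a decimal: 11/16 ≈ 0.69


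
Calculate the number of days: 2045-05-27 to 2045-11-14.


From May 27, 2045 to November 14, 2045
Rest of May 2045: 31 - 27 = 4
Full months: June 30, July 31, August 31, September 30, October 31
Days into November 2045: 14
Total = 4 + 30 + 31 + 31 + 30 + 31 + 14 = 171 days

171 days


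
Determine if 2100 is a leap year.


Rules: divisible by 4 AND (not by 100 OR by 400)
2100 ÷ 4 = 525 exactly → divisible by 4
2100 ÷ 100 = 21 exactly → divisible by 100
2100 ÷ 400 = 5 remainder 100 → not divisible by 400
Divisible by 100 but not by 400 → not a leap year

No


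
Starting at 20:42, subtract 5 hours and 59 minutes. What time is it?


14:43

Start: 1242 minutes from midnight
Subtract: 359 minutes
Remaining: 1242 - 359 = 883
Hours: 14, Minutes: 43


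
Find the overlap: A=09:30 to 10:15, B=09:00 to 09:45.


Meeting A: 570-615 (in minutes from midnight)
Meeting B: 540-585
Overlap start = max(570, 540) = 570
Overlap end = min(615, 585) = 585
Overlap = max(0, 585 - 570) = 15 min

15 minutes


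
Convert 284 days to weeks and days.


40 weeks 4 days

Weeks: 284 ÷ 7 = 40 remainder 4


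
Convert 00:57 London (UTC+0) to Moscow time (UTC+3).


Time difference = UTC+3 - UTC+0 = +3 hours
New hour = (0 + 3) mod 24
= 3 mod 24 = 3
Minutes unchanged → 03:57

03:57


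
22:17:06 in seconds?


80226 seconds

Hours: 22 × 3600 = 79200
Minutes: 17 × 60 = 1020
Seconds: 6
Total = 79200 + 1020 + 6 = 80226


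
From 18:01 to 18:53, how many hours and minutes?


0h 52m

End time in minutes: 18×60 + 53 = 1133
Start time in minutes: 18×60 + 1 = 1081
Difference = 1133 - 1081 = 52 minutes
= 0 hours 52 minutes


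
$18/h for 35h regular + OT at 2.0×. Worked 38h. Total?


Regular: 35h × $18 = $630.00
Overtime: 38 - 35 = 3h
OT pay: 3h × $18 × 2.0 = $108.00
Total = $630.00 + $108.00 = $738.00

$738.00


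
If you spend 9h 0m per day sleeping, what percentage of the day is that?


Time: 540 minutes
Day: 1440 minutes
Percentage = (540/1440) × 100 = 37.5%

37.5%


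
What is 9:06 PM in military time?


Input: 9:06 PM
PM: 9 + 12 = 21

21:06


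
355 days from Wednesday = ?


Monday

Start: Wednesday (index 2)
(2 + 355) mod 7
= 357 mod 7
= 0
Index 0 → Monday


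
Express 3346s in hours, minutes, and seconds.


Hours: 3346 ÷ 3600 = 0 remainder 3346
Minutes: 3346 ÷ 60 = 55 remainder 46
Seconds: 46

0h 55m 46s


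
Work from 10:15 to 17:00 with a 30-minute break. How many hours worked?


Total time = (17×60+0) - (10×60+15)
= 1020 - 615 = 405 min
Minus break: 405 - 30 = 375 min
= 6h 15m

6h 15m (375 minutes)


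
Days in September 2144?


Month: September (month 9)
September has 30 days

30 days


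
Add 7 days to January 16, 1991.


January 23, 1991

Start: January 16, 1991
Add 7 days
January 16 + 7 = January 23, 1991


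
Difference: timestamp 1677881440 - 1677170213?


711227 seconds (197.6 hours / 8.23 days)

Difference = 1677881440 - 1677170213 = 711227 seconds
In hours: 711227 / 3600 ≈ 197.6
In days: 711227 / 86400 ≈ 8.23


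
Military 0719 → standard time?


Hour: 7
7 < 12 → AM

7:19 AM


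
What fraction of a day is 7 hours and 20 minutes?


Total minutes: 7×60 + 20 = 440
Day = 24×60 = 1440 minutes
Fraction = 440/1440 ≈ 0.3056
As a percentage: 440/1440 × 100 ≈ 30.56%

0.3056 (30.56%)


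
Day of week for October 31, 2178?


Saturday

Zeller's congruence:
q=31, m=10, k=78, j=21
h = (31 + ⌊13×11/5⌋ + 78 + ⌊78/4⌋ + ⌊21/4⌋ - 2×21) mod 7
= (31 + 28 + 78 + 19 + 5 - 42) mod 7
= 119 mod 7 = 0
h=0 → Saturday


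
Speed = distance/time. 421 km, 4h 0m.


Distance: 421 km
Time: 4 hours
Speed = 421 / 4 ≈ 105.3 km/h

105.3 km/h


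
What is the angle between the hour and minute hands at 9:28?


Hour hand = 9×30 + 28×0.5 = 284.0°
Minute hand = 28×6 = 168°
Difference = |284.0 - 168| = 116.0°

116.0°


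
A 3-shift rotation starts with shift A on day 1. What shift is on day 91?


Shift A

Shifts: A, B, C
Start: A (index 0)
Day 91: (0 + 91 - 1) mod 3
= 90 mod 3
= 0
Index 0 → shift A


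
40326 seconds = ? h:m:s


Hours: 40326 ÷ 3600 = 11 remainder 726
Minutes: 726 ÷ 60 = 12 remainder 6
Seconds: 6

11h 12m 6s


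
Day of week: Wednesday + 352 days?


Friday

Start: Wednesday (index 2)
(2 + 352) mod 7
= 354 mod 7
= 4
Index 4 → Friday


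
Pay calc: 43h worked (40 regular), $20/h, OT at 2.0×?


Regular: 40h × $20 = $800.00
Overtime: 43 - 40 = 3h
OT pay: 3h × $20 × 2.0 = $120.00
Total = $800.00 + $120.00 = $920.00

$920.00


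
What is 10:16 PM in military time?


22:16

Input: 10:16 PM
PM: 10 + 12 = 22


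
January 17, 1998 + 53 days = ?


Start: January 17, 1998
Add 53 days
January 17 → February 1: 31 - 17 + 1 = 15 days (53 - 15 = 38 left)
February 1 → March 1: 28 - 1 + 1 = 28 days (38 - 28 = 10 left)
March 1 + 10 = March 11, 1998

March 11, 1998


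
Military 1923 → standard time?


Hour: 19
19 - 12 = 7 → PM

7:23 PM


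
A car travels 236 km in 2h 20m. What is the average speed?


101.1 km/h

Distance: 236 km
Time: 2h 20m = 140 min = 140/60 = 7/3 hours
Speed = 236 ÷ (7/3) = 236 × 3 / 7 = 708/7 ≈ 101.1 km/h


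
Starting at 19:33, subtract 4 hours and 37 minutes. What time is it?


14:56

Start: 1173 minutes from midnight
Subtract: 277 minutes
Remaining: 1173 - 277 = 896
Hours: 14, Minutes: 56


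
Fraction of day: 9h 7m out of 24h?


Total minutes: 9×60 + 7 = 547
Day = 24×60 = 1440 minutes
Fraction = 547/1440 ≈ 0.3799
As a percentage: 547/1440 × 100 ≈ 37.99%

0.3799 (37.99%)


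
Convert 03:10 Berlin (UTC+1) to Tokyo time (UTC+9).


11:10

Time difference = UTC+9 - UTC+1 = +8 hours
New hour = (3 + 8) mod 24
= 11 mod 24 = 11
Minutes unchanged → 11:10


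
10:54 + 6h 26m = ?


17:20

Start: 654 minutes from midnight
Add: 386 minutes
Total: 1040 minutes
Hours: 1040 ÷ 60 = 17 remainder 20


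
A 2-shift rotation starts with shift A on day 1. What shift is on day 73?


Shifts: A, B
Start: A (index 0)
Day 73: (0 + 73 - 1) mod 2
= 72 mod 2
= 0
Index 0 → shift A

Shift A


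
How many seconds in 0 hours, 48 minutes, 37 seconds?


2917 seconds

Hours: 0 × 3600 = 0
Minutes: 48 × 60 = 2880
Seconds: 37
Total = 0 + 2880 + 37 = 2917


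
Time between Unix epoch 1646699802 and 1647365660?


665858 seconds (185.0 hours / 7.71 days)

Difference = 1647365660 - 1646699802 = 665858 seconds
In hours: 665858 / 3600 ≈ 185.0
In days: 665858 / 86400 ≈ 7.71


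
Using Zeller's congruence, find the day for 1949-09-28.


Zeller's congruence:
q=28, m=9, k=49, j=19
h = (28 + ⌊13×10/5⌋ + 49 + ⌊49/4⌋ + ⌊19/4⌋ - 2×19) mod 7
= (28 + 26 + 49 + 12 + 4 - 38) mod 7
= 81 mod 7 = 4
h=4 → Wednesday

Wednesday


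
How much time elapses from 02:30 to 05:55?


End time in minutes: 5×60 + 55 = 355
Start time in minutes: 2×60 + 30 = 150
Difference = 355 - 150 = 205 minutes
= 3 hours 25 minutes

3h 25m


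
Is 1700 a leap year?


Rules: divisible by 4 AND (not by 100 OR by 400)
1700 ÷ 4 = 425 exactly → divisible by 4
1700 ÷ 100 = 17 exactly → divisible by 100
1700 ÷ 400 = 4 remainder 100 → not divisible by 400
Divisible by 100 but not by 400 → not a leap year

No


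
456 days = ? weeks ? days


Weeks: 456 ÷ 7 = 65 remainder 1

65 weeks 1 days


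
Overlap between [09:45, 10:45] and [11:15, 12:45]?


0 minutes

Meeting A: 585-645 (in minutes from midnight)
Meeting B: 675-765
Overlap start = max(585, 675) = 675
Overlap end = min(645, 765) = 645
Overlap = max(0, 645 - 675) = 0 min


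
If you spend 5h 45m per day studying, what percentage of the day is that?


Time: 345 minutes
Day: 1440 minutes
Percentage = (345/1440) × 100 ≈ 24.0%

24.0%


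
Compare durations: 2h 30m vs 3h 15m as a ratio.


Duration 1: 150 minutes
Duration 2: 195 minutes
Ratio = 150:195
GCD = 15
Simplified = 10:13
As a decimal: 10/13 ≈ 0.77

10:13 (0.77)


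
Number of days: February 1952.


Month: February (month 2)
February: 28 or 29 (leap year)
1952 leap year? Yes

29 days


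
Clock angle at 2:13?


Hour hand = 2×30 + 13×0.5 = 66.5°
Minute hand = 13×6 = 78°
Difference = |66.5 - 78| = 11.5°

11.5°


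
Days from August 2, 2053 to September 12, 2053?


41 days

From August 2, 2053 to September 12, 2053
Rest of August 2053: 31 - 2 = 29
Days into September 2053: 12
Total = 29 + 12 = 41 days


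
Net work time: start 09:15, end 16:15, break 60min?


Total time = (16×60+15) - (9×60+15)
= 975 - 555 = 420 min
Minus break: 420 - 60 = 360 min
= 6h 0m

6h 0m (360 minutes)


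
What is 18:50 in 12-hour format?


6:50 PM

Hour: 18
18 - 12 = 6 → PM


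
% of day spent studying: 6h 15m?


26.0%

Time: 375 minutes
Day: 1440 minutes
Percentage = (375/1440) × 100 ≈ 26.0%


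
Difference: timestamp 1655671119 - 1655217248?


Difference = 1655671119 - 1655217248 = 453871 seconds
In hours: 453871 / 3600 ≈ 126.1
In days: 453871 / 86400 ≈ 5.25

453871 seconds (126.1 hours / 5.25 days)


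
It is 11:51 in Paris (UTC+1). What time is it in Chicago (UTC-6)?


Time difference = UTC-6 - UTC+1 = -7 hours
New hour = (11 -7) mod 24
= 4 mod 24 = 4
Minutes unchanged → 04:51

04:51


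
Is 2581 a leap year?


No

Rules: divisible by 4 AND (not by 100 OR by 400)
2581 ÷ 4 = 645 remainder 1 → not divisible by 4
Not divisible by 4 → not a leap year


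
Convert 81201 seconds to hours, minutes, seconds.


Hours: 81201 ÷ 3600 = 22 remainder 2001
Minutes: 2001 ÷ 60 = 33 remainder 21
Seconds: 21

22h 33m 21s


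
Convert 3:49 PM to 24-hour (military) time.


Input: 3:49 PM
PM: 3 + 12 = 15

15:49
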